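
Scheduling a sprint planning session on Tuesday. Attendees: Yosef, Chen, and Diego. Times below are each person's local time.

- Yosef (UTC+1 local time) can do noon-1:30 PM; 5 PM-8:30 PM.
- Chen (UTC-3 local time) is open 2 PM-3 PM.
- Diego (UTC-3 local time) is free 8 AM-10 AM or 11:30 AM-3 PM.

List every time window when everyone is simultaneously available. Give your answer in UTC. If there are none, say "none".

Yosef in UTC: 11:00-12:30, 16:00-19:30 (subtract 1h to convert from UTC+1).
Chen in UTC: 17:00-18:00 (add 3h to convert from UTC-3).
Diego in UTC: 11:00-13:00, 14:30-18:00 (add 3h to convert from UTC-3).
Yosef ∩ Chen: 17:00-18:00.
Yosef ∩ Chen ∩ Diego: 17:00-18:00.
So the common availability across everyone is 17:00-18:00.

17:00-18:00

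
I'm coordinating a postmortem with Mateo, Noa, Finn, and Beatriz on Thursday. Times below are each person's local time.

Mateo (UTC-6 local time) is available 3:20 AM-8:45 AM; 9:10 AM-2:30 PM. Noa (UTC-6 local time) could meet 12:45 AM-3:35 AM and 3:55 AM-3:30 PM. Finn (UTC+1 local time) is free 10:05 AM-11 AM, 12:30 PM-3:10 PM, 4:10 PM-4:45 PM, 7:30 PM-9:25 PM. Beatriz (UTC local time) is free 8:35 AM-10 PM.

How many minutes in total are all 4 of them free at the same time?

330

Mateo in UTC: 09:20-14:45, 15:10-20:30 (add 6h to convert from UTC-6).
Noa in UTC: 06:45-09:35, 09:55-21:30 (add 6h to convert from UTC-6).
Finn in UTC: 09:05-10:00, 11:30-14:10, 15:10-15:45, 18:30-20:25 (subtract 1h to convert from UTC+1).
Beatriz in UTC: 08:35-22:00.
Mateo ∩ Noa: 09:20-09:35, 09:55-14:45, 15:10-20:30.
Mateo ∩ Noa ∩ Finn: 09:20-09:35, 09:55-10:00, 11:30-14:10, 15:10-15:45, 18:30-20:25.
Mateo ∩ Noa ∩ Finn ∩ Beatriz: 09:20-09:35, 09:55-10:00, 11:30-14:10, 15:10-15:45, 18:30-20:25.
Summing the common windows: 15 + 5 + 160 + 35 + 115 = 330 minutes.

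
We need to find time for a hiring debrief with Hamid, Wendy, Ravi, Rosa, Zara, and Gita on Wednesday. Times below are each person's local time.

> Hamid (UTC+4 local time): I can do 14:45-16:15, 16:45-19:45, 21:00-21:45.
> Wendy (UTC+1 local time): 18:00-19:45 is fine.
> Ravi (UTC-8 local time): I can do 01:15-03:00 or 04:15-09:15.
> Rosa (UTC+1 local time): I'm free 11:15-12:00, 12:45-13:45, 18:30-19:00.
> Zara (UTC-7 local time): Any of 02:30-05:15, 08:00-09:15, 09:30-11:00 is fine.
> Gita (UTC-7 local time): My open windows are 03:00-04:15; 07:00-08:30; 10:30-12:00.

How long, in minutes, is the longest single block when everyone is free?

0

Hamid in UTC: 10:45-12:15, 12:45-15:45, 17:00-17:45 (subtract 4h to convert from UTC+4).
Wendy in UTC: 17:00-18:45 (subtract 1h to convert from UTC+1).
Ravi in UTC: 09:15-11:00, 12:15-17:15 (add 8h to convert from UTC-8).
Rosa in UTC: 10:15-11:00, 11:45-12:45, 17:30-18:00 (subtract 1h to convert from UTC+1).
Zara in UTC: 09:30-12:15, 15:00-16:15, 16:30-18:00 (add 7h to convert from UTC-7).
Gita in UTC: 10:00-11:15, 14:00-15:30, 17:30-19:00 (add 7h to convert from UTC-7).
Hamid ∩ Wendy: 17:00-17:45.
Hamid ∩ Wendy ∩ Ravi: 17:00-17:15.
Hamid ∩ Wendy ∩ Ravi ∩ Rosa: ∅.
Hamid ∩ Wendy ∩ Ravi ∩ Rosa ∩ Zara: ∅.
Hamid ∩ Wendy ∩ Ravi ∩ Rosa ∩ Zara ∩ Gita: ∅.
There is no time when everyone is free.
No common window exists, so the longest block is 0 minutes.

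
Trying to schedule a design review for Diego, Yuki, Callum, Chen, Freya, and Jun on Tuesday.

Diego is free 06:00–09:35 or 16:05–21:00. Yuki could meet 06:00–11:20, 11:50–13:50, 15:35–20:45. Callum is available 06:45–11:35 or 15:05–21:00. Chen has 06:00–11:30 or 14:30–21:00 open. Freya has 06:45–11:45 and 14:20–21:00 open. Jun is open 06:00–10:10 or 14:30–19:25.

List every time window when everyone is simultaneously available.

Diego ∩ Yuki: 06:00-09:35, 16:05-20:45.
Diego ∩ Yuki ∩ Callum: 06:45-09:35, 16:05-20:45.
Diego ∩ Yuki ∩ Callum ∩ Chen: 06:45-09:35, 16:05-20:45.
Diego ∩ Yuki ∩ Callum ∩ Chen ∩ Freya: 06:45-09:35, 16:05-20:45.
Diego ∩ Yuki ∩ Callum ∩ Chen ∩ Freya ∩ Jun: 06:45-09:35, 16:05-19:25.

06:45-09:35, 16:05-19:25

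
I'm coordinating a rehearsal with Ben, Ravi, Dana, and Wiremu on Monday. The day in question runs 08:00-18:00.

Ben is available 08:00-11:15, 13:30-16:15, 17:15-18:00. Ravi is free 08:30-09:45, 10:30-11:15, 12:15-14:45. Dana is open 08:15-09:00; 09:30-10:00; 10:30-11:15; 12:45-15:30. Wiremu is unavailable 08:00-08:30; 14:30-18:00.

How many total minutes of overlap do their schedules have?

150

Ben free: 08:00-11:15, 13:30-16:15, 17:15-18:00.
Ravi free: 08:30-09:45, 10:30-11:15, 12:15-14:45.
Dana free: 08:15-09:00, 09:30-10:00, 10:30-11:15, 12:45-15:30.
Wiremu free: 08:30-14:30 (invert busy blocks within the working day).
Ben ∩ Ravi: 08:30-09:45, 10:30-11:15, 13:30-14:45.
Ben ∩ Ravi ∩ Dana: 08:30-09:00, 09:30-09:45, 10:30-11:15, 13:30-14:45.
Ben ∩ Ravi ∩ Dana ∩ Wiremu: 08:30-09:00, 09:30-09:45, 10:30-11:15, 13:30-14:30.
So the common availability across everyone is 08:30-09:00, 09:30-09:45, 10:30-11:15, 13:30-14:30.
Summing the common windows: 30 + 15 + 45 + 60 = 150 minutes.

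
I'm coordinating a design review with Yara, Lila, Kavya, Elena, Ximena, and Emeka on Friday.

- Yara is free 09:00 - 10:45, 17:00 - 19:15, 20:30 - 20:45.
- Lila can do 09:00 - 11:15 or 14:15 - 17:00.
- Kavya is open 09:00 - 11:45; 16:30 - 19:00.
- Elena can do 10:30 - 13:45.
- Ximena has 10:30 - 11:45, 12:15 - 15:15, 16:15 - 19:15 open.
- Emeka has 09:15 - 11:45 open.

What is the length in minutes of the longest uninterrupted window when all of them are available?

Yara ∩ Lila: 09:00-10:45.
Yara ∩ Lila ∩ Kavya: 09:00-10:45.
Yara ∩ Lila ∩ Kavya ∩ Elena: 10:30-10:45.
Yara ∩ Lila ∩ Kavya ∩ Elena ∩ Ximena: 10:30-10:45.
Yara ∩ Lila ∩ Kavya ∩ Elena ∩ Ximena ∩ Emeka: 10:30-10:45.
Those are the intersection windows.
The longest is 10:30-10:45 at 15 minutes.

15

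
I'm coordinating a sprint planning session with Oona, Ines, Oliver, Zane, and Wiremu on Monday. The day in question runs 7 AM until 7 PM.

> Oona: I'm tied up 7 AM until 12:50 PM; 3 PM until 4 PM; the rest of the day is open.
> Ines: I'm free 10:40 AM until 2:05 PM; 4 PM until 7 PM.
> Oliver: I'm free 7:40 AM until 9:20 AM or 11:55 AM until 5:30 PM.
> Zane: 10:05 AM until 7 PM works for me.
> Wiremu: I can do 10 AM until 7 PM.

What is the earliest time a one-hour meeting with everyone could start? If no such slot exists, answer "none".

12:50

Oona free: 12:50-15:00, 16:00-19:00 (invert busy blocks within the working day).
Ines free: 10:40-14:05, 16:00-19:00.
Oliver free: 07:40-09:20, 11:55-17:30.
Zane free: 10:05-19:00.
Wiremu free: 10:00-19:00.
Oona ∩ Ines: 12:50-14:05, 16:00-19:00.
Oona ∩ Ines ∩ Oliver: 12:50-14:05, 16:00-17:30.
Oona ∩ Ines ∩ Oliver ∩ Zane: 12:50-14:05, 16:00-17:30.
Oona ∩ Ines ∩ Oliver ∩ Zane ∩ Wiremu: 12:50-14:05, 16:00-17:30.
The first common window of at least 60 minutes is 12:50-14:05, so the earliest start is 12:50.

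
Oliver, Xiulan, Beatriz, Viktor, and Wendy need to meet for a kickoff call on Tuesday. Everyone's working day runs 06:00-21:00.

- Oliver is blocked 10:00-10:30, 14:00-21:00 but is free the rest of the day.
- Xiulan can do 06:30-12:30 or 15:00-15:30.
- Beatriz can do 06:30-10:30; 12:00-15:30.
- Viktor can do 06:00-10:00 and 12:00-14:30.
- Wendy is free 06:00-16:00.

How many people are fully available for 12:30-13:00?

4

Oliver free: 06:00-10:00, 10:30-14:00 (invert busy blocks within the working day).
Xiulan free: 06:30-12:30, 15:00-15:30.
Beatriz free: 06:30-10:30, 12:00-15:30.
Viktor free: 06:00-10:00, 12:00-14:30.
Wendy free: 06:00-16:00.
Oliver, Beatriz, Viktor, and Wendy can make the full 12:30-13:00 slot — that's 4.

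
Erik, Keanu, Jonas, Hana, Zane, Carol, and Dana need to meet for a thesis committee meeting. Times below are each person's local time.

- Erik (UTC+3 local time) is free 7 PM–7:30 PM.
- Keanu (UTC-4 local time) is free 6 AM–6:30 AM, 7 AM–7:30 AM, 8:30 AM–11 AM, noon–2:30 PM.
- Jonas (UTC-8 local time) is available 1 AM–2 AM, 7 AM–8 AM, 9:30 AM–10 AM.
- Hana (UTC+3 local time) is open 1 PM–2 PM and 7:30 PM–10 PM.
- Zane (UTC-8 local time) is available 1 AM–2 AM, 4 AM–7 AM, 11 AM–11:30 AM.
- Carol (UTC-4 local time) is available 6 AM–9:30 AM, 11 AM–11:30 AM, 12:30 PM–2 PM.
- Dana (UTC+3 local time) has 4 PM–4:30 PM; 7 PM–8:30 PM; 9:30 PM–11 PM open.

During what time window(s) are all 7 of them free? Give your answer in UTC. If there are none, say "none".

Erik in UTC: 16:00-16:30 (subtract 3h to convert from UTC+3).
Keanu in UTC: 10:00-10:30, 11:00-11:30, 12:30-15:00, 16:00-18:30 (add 4h to convert from UTC-4).
Jonas in UTC: 09:00-10:00, 15:00-16:00, 17:30-18:00 (add 8h to convert from UTC-8).
Hana in UTC: 10:00-11:00, 16:30-19:00 (subtract 3h to convert from UTC+3).
Zane in UTC: 09:00-10:00, 12:00-15:00, 19:00-19:30 (add 8h to convert from UTC-8).
Carol in UTC: 10:00-13:30, 15:00-15:30, 16:30-18:00 (add 4h to convert from UTC-4).
Dana in UTC: 13:00-13:30, 16:00-17:30, 18:30-20:00 (subtract 3h to convert from UTC+3).
Erik ∩ Keanu: 16:00-16:30.
Erik ∩ Keanu ∩ Jonas: ∅.
Erik ∩ Keanu ∩ Jonas ∩ Hana: ∅.
Erik ∩ Keanu ∩ Jonas ∩ Hana ∩ Zane: ∅.
Erik ∩ Keanu ∩ Jonas ∩ Hana ∩ Zane ∩ Carol: ∅.
Erik ∩ Keanu ∩ Jonas ∩ Hana ∩ Zane ∩ Carol ∩ Dana: ∅.
There is no time when everyone is free.

none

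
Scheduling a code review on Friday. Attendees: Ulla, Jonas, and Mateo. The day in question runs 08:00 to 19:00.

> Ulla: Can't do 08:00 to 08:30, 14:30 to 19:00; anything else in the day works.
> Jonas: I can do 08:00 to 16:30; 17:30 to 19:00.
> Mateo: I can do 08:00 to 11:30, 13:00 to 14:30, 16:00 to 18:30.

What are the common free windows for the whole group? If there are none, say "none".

Ulla free: 08:30-14:30 (invert busy blocks within the working day).
Jonas free: 08:00-16:30, 17:30-19:00.
Mateo free: 08:00-11:30, 13:00-14:30, 16:00-18:30.
Ulla ∩ Jonas: 08:30-14:30.
Ulla ∩ Jonas ∩ Mateo: 08:30-11:30, 13:00-14:30.

08:30-11:30, 13:00-14:30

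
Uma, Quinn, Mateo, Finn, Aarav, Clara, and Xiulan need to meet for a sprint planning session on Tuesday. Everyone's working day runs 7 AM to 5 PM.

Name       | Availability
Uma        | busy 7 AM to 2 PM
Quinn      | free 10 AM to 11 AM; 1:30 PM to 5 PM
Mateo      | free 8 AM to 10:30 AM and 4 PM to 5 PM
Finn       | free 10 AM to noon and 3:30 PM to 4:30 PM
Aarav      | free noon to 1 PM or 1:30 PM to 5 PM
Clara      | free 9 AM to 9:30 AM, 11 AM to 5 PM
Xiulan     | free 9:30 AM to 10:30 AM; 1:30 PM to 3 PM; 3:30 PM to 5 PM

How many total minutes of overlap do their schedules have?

30

Uma free: 14:00-17:00 (invert busy blocks within the working day).
Quinn free: 10:00-11:00, 13:30-17:00.
Mateo free: 08:00-10:30, 16:00-17:00.
Finn free: 10:00-12:00, 15:30-16:30.
Aarav free: 12:00-13:00, 13:30-17:00.
Clara free: 09:00-09:30, 11:00-17:00.
Xiulan free: 09:30-10:30, 13:30-15:00, 15:30-17:00.
Uma ∩ Quinn: 14:00-17:00.
Uma ∩ Quinn ∩ Mateo: 16:00-17:00.
Uma ∩ Quinn ∩ Mateo ∩ Finn: 16:00-16:30.
Uma ∩ Quinn ∩ Mateo ∩ Finn ∩ Aarav: 16:00-16:30.
Uma ∩ Quinn ∩ Mateo ∩ Finn ∩ Aarav ∩ Clara: 16:00-16:30.
Uma ∩ Quinn ∩ Mateo ∩ Finn ∩ Aarav ∩ Clara ∩ Xiulan: 16:00-16:30.
That's a single block of 30 minutes.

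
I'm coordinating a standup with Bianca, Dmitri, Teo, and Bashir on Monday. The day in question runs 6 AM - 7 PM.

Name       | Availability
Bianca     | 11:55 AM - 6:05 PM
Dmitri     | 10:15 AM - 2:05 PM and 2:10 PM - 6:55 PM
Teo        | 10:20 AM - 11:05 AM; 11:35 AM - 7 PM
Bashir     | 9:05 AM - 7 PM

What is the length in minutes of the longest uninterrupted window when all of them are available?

235

Bianca ∩ Dmitri: 11:55-14:05, 14:10-18:05.
Bianca ∩ Dmitri ∩ Teo: 11:55-14:05, 14:10-18:05.
Bianca ∩ Dmitri ∩ Teo ∩ Bashir: 11:55-14:05, 14:10-18:05.
So the common availability across everyone is 11:55-14:05, 14:10-18:05.
The longest is 14:10-18:05 at 235 minutes.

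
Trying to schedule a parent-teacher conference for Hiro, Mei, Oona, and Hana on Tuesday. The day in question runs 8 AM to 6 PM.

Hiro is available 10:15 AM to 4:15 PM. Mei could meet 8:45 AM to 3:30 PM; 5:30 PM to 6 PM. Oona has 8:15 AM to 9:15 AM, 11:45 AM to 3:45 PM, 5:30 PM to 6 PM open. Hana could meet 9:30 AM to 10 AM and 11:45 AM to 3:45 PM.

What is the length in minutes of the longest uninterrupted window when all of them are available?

225

Hiro ∩ Mei: 10:15-15:30.
Hiro ∩ Mei ∩ Oona: 11:45-15:30.
Hiro ∩ Mei ∩ Oona ∩ Hana: 11:45-15:30.
The longest is 11:45-15:30 at 225 minutes.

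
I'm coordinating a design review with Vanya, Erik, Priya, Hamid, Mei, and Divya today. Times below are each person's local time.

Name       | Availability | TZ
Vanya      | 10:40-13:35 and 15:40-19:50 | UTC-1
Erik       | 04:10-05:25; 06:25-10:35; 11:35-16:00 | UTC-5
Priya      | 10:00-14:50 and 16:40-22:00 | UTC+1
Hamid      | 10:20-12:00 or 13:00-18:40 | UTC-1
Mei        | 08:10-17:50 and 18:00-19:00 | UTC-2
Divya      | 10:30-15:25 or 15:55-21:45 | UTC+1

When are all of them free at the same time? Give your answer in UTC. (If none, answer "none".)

11:40-13:00, 16:40-19:40

Vanya in UTC: 11:40-14:35, 16:40-20:50 (add 1h to convert from UTC-1).
Erik in UTC: 09:10-10:25, 11:25-15:35, 16:35-21:00 (add 5h to convert from UTC-5).
Priya in UTC: 09:00-13:50, 15:40-21:00 (subtract 1h to convert from UTC+1).
Hamid in UTC: 11:20-13:00, 14:00-19:40 (add 1h to convert from UTC-1).
Mei in UTC: 10:10-19:50, 20:00-21:00 (add 2h to convert from UTC-2).
Divya in UTC: 09:30-14:25, 14:55-20:45 (subtract 1h to convert from UTC+1).
Vanya ∩ Erik: 11:40-14:35, 16:40-20:50.
Vanya ∩ Erik ∩ Priya: 11:40-13:50, 16:40-20:50.
Vanya ∩ Erik ∩ Priya ∩ Hamid: 11:40-13:00, 16:40-19:40.
Vanya ∩ Erik ∩ Priya ∩ Hamid ∩ Mei: 11:40-13:00, 16:40-19:40.
Vanya ∩ Erik ∩ Priya ∩ Hamid ∩ Mei ∩ Divya: 11:40-13:00, 16:40-19:40.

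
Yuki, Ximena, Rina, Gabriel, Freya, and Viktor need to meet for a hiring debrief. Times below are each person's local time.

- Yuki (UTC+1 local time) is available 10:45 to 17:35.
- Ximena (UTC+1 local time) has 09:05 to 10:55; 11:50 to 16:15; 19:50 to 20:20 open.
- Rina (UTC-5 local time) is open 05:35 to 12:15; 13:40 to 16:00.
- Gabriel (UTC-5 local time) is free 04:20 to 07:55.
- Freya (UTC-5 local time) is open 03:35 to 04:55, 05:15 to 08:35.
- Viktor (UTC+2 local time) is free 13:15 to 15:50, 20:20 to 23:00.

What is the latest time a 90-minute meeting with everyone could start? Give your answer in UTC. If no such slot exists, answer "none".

Yuki in UTC: 09:45-16:35 (subtract 1h to convert from UTC+1).
Ximena in UTC: 08:05-09:55, 10:50-15:15, 18:50-19:20 (subtract 1h to convert from UTC+1).
Rina in UTC: 10:35-17:15, 18:40-21:00 (add 5h to convert from UTC-5).
Gabriel in UTC: 09:20-12:55 (add 5h to convert from UTC-5).
Freya in UTC: 08:35-09:55, 10:15-13:35 (add 5h to convert from UTC-5).
Viktor in UTC: 11:15-13:50, 18:20-21:00 (subtract 2h to convert from UTC+2).
Yuki ∩ Ximena: 09:45-09:55, 10:50-15:15.
Yuki ∩ Ximena ∩ Rina: 10:50-15:15.
Yuki ∩ Ximena ∩ Rina ∩ Gabriel: 10:50-12:55.
Yuki ∩ Ximena ∩ Rina ∩ Gabriel ∩ Freya: 10:50-12:55.
Yuki ∩ Ximena ∩ Rina ∩ Gabriel ∩ Freya ∩ Viktor: 11:15-12:55.
Those are the intersection windows.
The last common window of at least 90 minutes is 11:15-12:55; a 90-minute meeting can start as late as 11:25 and still end by 12:55.

11:25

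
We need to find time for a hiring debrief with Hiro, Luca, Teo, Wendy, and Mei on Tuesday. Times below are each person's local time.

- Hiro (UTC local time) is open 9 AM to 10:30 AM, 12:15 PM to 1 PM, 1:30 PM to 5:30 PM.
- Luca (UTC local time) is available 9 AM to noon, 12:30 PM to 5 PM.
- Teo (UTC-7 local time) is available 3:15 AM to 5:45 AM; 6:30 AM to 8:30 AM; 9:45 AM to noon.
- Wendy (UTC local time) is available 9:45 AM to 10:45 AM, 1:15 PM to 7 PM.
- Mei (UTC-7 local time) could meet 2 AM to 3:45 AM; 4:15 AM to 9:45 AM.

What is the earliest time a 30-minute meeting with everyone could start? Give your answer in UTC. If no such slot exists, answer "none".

Hiro in UTC: 09:00-10:30, 12:15-13:00, 13:30-17:30.
Luca in UTC: 09:00-12:00, 12:30-17:00.
Teo in UTC: 10:15-12:45, 13:30-15:30, 16:45-19:00 (add 7h to convert from UTC-7).
Wendy in UTC: 09:45-10:45, 13:15-19:00.
Mei in UTC: 09:00-10:45, 11:15-16:45 (add 7h to convert from UTC-7).
Hiro ∩ Luca: 09:00-10:30, 12:30-13:00, 13:30-17:00.
Hiro ∩ Luca ∩ Teo: 10:15-10:30, 12:30-12:45, 13:30-15:30, 16:45-17:00.
Hiro ∩ Luca ∩ Teo ∩ Wendy: 10:15-10:30, 13:30-15:30, 16:45-17:00.
Hiro ∩ Luca ∩ Teo ∩ Wendy ∩ Mei: 10:15-10:30, 13:30-15:30.
The first common window of at least 30 minutes is 13:30-15:30, so the earliest start is 13:30.

13:30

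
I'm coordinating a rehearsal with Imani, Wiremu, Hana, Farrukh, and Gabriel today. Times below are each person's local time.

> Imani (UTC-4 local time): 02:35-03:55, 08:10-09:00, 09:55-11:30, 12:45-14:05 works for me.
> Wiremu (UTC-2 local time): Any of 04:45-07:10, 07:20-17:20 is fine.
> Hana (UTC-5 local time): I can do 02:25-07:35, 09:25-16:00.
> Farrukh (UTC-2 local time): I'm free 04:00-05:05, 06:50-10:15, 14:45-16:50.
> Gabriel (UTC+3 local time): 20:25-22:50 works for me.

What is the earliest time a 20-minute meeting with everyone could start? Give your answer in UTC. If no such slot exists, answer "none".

Imani in UTC: 06:35-07:55, 12:10-13:00, 13:55-15:30, 16:45-18:05 (add 4h to convert from UTC-4).
Wiremu in UTC: 06:45-09:10, 09:20-19:20 (add 2h to convert from UTC-2).
Hana in UTC: 07:25-12:35, 14:25-21:00 (add 5h to convert from UTC-5).
Farrukh in UTC: 06:00-07:05, 08:50-12:15, 16:45-18:50 (add 2h to convert from UTC-2).
Gabriel in UTC: 17:25-19:50 (subtract 3h to convert from UTC+3).
Imani ∩ Wiremu: 06:45-07:55, 12:10-13:00, 13:55-15:30, 16:45-18:05.
Imani ∩ Wiremu ∩ Hana: 07:25-07:55, 12:10-12:35, 14:25-15:30, 16:45-18:05.
Imani ∩ Wiremu ∩ Hana ∩ Farrukh: 12:10-12:15, 16:45-18:05.
Imani ∩ Wiremu ∩ Hana ∩ Farrukh ∩ Gabriel: 17:25-18:05.
The first common window of at least 20 minutes is 17:25-18:05, so the earliest start is 17:25.

17:25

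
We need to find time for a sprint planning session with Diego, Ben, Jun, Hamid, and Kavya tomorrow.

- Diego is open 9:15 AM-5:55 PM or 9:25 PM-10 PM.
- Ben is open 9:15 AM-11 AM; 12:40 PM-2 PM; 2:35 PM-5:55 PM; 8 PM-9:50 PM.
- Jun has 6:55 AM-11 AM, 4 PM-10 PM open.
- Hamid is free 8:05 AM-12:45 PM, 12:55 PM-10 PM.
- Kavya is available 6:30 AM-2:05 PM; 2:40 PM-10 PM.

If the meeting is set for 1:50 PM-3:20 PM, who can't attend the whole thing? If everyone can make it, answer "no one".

Ben, Jun, Kavya

Diego: free for 13:50-15:20. Ben: not fully free for 13:50-15:20. Jun: not fully free for 13:50-15:20. Hamid: free for 13:50-15:20. Kavya: not fully free for 13:50-15:20.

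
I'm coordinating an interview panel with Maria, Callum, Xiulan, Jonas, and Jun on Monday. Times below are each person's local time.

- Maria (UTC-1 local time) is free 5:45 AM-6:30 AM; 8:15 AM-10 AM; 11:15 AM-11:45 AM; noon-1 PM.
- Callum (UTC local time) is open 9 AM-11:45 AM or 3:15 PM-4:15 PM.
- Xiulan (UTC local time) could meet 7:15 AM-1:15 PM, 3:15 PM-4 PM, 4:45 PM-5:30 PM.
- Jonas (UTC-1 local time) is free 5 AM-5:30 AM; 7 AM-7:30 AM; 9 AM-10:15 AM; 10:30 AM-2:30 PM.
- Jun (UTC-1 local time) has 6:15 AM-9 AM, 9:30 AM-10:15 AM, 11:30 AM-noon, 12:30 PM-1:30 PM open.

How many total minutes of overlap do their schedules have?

Maria in UTC: 06:45-07:30, 09:15-11:00, 12:15-12:45, 13:00-14:00 (add 1h to convert from UTC-1).
Callum in UTC: 09:00-11:45, 15:15-16:15.
Xiulan in UTC: 07:15-13:15, 15:15-16:00, 16:45-17:30.
Jonas in UTC: 06:00-06:30, 08:00-08:30, 10:00-11:15, 11:30-15:30 (add 1h to convert from UTC-1).
Jun in UTC: 07:15-10:00, 10:30-11:15, 12:30-13:00, 13:30-14:30 (add 1h to convert from UTC-1).
Maria ∩ Callum: 09:15-11:00.
Maria ∩ Callum ∩ Xiulan: 09:15-11:00.
Maria ∩ Callum ∩ Xiulan ∩ Jonas: 10:00-11:00.
Maria ∩ Callum ∩ Xiulan ∩ Jonas ∩ Jun: 10:30-11:00.
So the common availability across everyone is 10:30-11:00.
That's a single block of 30 minutes.

30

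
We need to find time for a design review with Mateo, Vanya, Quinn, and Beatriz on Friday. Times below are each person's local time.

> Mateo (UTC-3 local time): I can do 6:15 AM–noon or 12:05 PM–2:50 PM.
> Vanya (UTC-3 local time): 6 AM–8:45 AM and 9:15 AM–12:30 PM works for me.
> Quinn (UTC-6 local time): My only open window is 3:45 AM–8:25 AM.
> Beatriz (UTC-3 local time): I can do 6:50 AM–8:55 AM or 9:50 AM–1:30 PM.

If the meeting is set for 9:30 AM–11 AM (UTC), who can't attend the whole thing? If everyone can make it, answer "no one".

Beatriz, Quinn

Mateo in UTC: 09:15-15:00, 15:05-17:50 (add 3h to convert from UTC-3).
Vanya in UTC: 09:00-11:45, 12:15-15:30 (add 3h to convert from UTC-3).
Quinn in UTC: 09:45-14:25 (add 6h to convert from UTC-6).
Beatriz in UTC: 09:50-11:55, 12:50-16:30 (add 3h to convert from UTC-3).
Mateo: free for 09:30-11:00. Vanya: free for 09:30-11:00. Quinn: not fully free for 09:30-11:00. Beatriz: not fully free for 09:30-11:00.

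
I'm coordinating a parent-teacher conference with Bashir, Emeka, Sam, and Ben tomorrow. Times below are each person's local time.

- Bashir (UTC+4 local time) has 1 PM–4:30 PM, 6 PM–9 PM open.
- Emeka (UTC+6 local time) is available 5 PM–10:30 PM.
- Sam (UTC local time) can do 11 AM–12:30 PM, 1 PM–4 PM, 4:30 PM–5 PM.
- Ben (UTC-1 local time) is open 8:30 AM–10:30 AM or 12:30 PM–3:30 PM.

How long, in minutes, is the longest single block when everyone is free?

120

Bashir in UTC: 09:00-12:30, 14:00-17:00 (subtract 4h to convert from UTC+4).
Emeka in UTC: 11:00-16:30 (subtract 6h to convert from UTC+6).
Sam in UTC: 11:00-12:30, 13:00-16:00, 16:30-17:00.
Ben in UTC: 09:30-11:30, 13:30-16:30 (add 1h to convert from UTC-1).
Bashir ∩ Emeka: 11:00-12:30, 14:00-16:30.
Bashir ∩ Emeka ∩ Sam: 11:00-12:30, 14:00-16:00.
Bashir ∩ Emeka ∩ Sam ∩ Ben: 11:00-11:30, 14:00-16:00.
The longest is 14:00-16:00 at 120 minutes.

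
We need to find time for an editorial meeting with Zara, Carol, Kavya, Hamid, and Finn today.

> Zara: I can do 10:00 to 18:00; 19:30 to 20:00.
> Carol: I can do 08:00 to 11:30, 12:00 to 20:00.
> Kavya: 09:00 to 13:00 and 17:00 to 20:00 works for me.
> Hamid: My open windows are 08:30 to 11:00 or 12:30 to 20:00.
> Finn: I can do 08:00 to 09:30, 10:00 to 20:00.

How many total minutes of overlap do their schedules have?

Zara ∩ Carol: 10:00-11:30, 12:00-18:00, 19:30-20:00.
Zara ∩ Carol ∩ Kavya: 10:00-11:30, 12:00-13:00, 17:00-18:00, 19:30-20:00.
Zara ∩ Carol ∩ Kavya ∩ Hamid: 10:00-11:00, 12:30-13:00, 17:00-18:00, 19:30-20:00.
Zara ∩ Carol ∩ Kavya ∩ Hamid ∩ Finn: 10:00-11:00, 12:30-13:00, 17:00-18:00, 19:30-20:00.
Summing the common windows: 60 + 30 + 60 + 30 = 180 minutes.

180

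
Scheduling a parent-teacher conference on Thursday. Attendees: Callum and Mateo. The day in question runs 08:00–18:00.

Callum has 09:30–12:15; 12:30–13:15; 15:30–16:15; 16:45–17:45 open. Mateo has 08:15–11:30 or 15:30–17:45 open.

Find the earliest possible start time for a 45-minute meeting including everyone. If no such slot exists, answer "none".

09:30

Callum ∩ Mateo: 09:30-11:30, 15:30-16:15, 16:45-17:45.
The first common window of at least 45 minutes is 09:30-11:30, so the earliest start is 09:30.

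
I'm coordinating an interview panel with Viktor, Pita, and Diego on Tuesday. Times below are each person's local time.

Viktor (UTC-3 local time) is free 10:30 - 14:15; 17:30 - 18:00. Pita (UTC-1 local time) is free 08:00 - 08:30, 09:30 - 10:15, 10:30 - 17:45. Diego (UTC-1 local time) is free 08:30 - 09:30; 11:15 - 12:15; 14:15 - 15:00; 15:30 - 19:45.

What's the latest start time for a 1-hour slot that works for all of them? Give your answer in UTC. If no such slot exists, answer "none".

Viktor in UTC: 13:30-17:15, 20:30-21:00 (add 3h to convert from UTC-3).
Pita in UTC: 09:00-09:30, 10:30-11:15, 11:30-18:45 (add 1h to convert from UTC-1).
Diego in UTC: 09:30-10:30, 12:15-13:15, 15:15-16:00, 16:30-20:45 (add 1h to convert from UTC-1).
Viktor ∩ Pita: 13:30-17:15.
Viktor ∩ Pita ∩ Diego: 15:15-16:00, 16:30-17:15.
No common window is at least 60 minutes long.

none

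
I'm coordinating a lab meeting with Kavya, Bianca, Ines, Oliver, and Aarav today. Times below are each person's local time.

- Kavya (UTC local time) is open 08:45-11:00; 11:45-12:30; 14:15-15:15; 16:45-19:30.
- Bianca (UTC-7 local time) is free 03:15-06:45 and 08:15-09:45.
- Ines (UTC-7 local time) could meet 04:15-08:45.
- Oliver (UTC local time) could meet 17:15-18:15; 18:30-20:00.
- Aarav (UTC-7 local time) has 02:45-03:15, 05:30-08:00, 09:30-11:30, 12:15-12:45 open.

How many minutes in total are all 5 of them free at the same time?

0

Kavya in UTC: 08:45-11:00, 11:45-12:30, 14:15-15:15, 16:45-19:30.
Bianca in UTC: 10:15-13:45, 15:15-16:45 (add 7h to convert from UTC-7).
Ines in UTC: 11:15-15:45 (add 7h to convert from UTC-7).
Oliver in UTC: 17:15-18:15, 18:30-20:00.
Aarav in UTC: 09:45-10:15, 12:30-15:00, 16:30-18:30, 19:15-19:45 (add 7h to convert from UTC-7).
Kavya ∩ Bianca: 10:15-11:00, 11:45-12:30.
Kavya ∩ Bianca ∩ Ines: 11:45-12:30.
Kavya ∩ Bianca ∩ Ines ∩ Oliver: ∅.
Kavya ∩ Bianca ∩ Ines ∩ Oliver ∩ Aarav: ∅.
There is no time when everyone is free.
There is no common window, so the total is 0 minutes.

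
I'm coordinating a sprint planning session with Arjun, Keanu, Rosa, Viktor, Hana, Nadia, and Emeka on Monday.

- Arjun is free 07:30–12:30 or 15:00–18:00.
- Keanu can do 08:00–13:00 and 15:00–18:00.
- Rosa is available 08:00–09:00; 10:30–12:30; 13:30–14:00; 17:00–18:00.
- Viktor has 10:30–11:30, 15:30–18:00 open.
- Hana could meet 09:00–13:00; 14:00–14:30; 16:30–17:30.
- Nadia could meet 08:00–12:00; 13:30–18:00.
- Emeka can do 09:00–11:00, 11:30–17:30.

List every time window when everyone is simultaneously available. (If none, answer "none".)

Arjun ∩ Keanu: 08:00-12:30, 15:00-18:00.
Arjun ∩ Keanu ∩ Rosa: 08:00-09:00, 10:30-12:30, 17:00-18:00.
Arjun ∩ Keanu ∩ Rosa ∩ Viktor: 10:30-11:30, 17:00-18:00.
Arjun ∩ Keanu ∩ Rosa ∩ Viktor ∩ Hana: 10:30-11:30, 17:00-17:30.
Arjun ∩ Keanu ∩ Rosa ∩ Viktor ∩ Hana ∩ Nadia: 10:30-11:30, 17:00-17:30.
Arjun ∩ Keanu ∩ Rosa ∩ Viktor ∩ Hana ∩ Nadia ∩ Emeka: 10:30-11:00, 17:00-17:30.
So the common availability across everyone is 10:30-11:00, 17:00-17:30.

10:30-11:00, 17:00-17:30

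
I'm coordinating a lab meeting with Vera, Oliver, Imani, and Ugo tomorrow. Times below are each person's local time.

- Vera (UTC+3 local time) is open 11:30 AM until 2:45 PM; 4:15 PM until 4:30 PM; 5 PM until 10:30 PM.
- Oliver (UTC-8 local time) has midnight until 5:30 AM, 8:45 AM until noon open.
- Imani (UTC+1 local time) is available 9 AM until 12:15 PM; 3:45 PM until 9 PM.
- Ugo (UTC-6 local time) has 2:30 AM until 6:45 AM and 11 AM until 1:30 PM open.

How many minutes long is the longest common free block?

165

Vera in UTC: 08:30-11:45, 13:15-13:30, 14:00-19:30 (subtract 3h to convert from UTC+3).
Oliver in UTC: 08:00-13:30, 16:45-20:00 (add 8h to convert from UTC-8).
Imani in UTC: 08:00-11:15, 14:45-20:00 (subtract 1h to convert from UTC+1).
Ugo in UTC: 08:30-12:45, 17:00-19:30 (add 6h to convert from UTC-6).
Vera ∩ Oliver: 08:30-11:45, 13:15-13:30, 16:45-19:30.
Vera ∩ Oliver ∩ Imani: 08:30-11:15, 16:45-19:30.
Vera ∩ Oliver ∩ Imani ∩ Ugo: 08:30-11:15, 17:00-19:30.
The longest is 08:30-11:15 at 165 minutes.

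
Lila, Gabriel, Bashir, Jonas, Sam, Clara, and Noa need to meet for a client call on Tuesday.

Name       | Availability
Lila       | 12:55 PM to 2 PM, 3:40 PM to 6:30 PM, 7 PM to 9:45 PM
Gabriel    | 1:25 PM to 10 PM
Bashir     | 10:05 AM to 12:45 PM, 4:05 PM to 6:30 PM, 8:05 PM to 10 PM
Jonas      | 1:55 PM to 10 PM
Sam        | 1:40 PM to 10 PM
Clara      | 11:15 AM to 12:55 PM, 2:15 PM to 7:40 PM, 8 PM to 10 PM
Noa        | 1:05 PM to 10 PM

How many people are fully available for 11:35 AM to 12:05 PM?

2

Bashir and Clara can make the full 11:35-12:05 slot — that's 2.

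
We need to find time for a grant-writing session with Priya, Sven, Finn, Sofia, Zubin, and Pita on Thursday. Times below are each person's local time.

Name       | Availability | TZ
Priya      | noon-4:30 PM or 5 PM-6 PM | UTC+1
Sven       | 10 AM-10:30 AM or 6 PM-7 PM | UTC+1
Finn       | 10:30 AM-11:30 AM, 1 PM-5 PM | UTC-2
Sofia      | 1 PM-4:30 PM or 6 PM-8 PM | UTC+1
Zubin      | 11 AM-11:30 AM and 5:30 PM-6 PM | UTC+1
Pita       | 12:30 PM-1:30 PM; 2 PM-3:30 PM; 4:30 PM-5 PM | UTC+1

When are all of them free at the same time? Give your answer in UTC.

none

Priya in UTC: 11:00-15:30, 16:00-17:00 (subtract 1h to convert from UTC+1).
Sven in UTC: 09:00-09:30, 17:00-18:00 (subtract 1h to convert from UTC+1).
Finn in UTC: 12:30-13:30, 15:00-19:00 (add 2h to convert from UTC-2).
Sofia in UTC: 12:00-15:30, 17:00-19:00 (subtract 1h to convert from UTC+1).
Zubin in UTC: 10:00-10:30, 16:30-17:00 (subtract 1h to convert from UTC+1).
Pita in UTC: 11:30-12:30, 13:00-14:30, 15:30-16:00 (subtract 1h to convert from UTC+1).
Priya ∩ Sven: ∅.
Priya ∩ Sven ∩ Finn: ∅.
Priya ∩ Sven ∩ Finn ∩ Sofia: ∅.
Priya ∩ Sven ∩ Finn ∩ Sofia ∩ Zubin: ∅.
Priya ∩ Sven ∩ Finn ∩ Sofia ∩ Zubin ∩ Pita: ∅.
There is no time when everyone is free.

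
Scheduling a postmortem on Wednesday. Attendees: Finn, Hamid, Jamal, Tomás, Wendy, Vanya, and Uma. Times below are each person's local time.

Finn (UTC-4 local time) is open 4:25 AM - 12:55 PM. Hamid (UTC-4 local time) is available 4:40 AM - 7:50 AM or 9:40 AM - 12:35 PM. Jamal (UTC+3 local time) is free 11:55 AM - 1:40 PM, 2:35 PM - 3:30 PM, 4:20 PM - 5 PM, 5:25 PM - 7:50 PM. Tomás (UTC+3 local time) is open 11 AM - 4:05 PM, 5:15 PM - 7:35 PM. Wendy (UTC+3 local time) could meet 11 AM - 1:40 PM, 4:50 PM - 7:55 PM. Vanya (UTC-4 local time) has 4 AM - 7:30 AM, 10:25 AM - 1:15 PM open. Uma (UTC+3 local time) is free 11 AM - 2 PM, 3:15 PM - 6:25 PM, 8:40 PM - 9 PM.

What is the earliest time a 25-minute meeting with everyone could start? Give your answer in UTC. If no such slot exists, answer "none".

08:55

Finn in UTC: 08:25-16:55 (add 4h to convert from UTC-4).
Hamid in UTC: 08:40-11:50, 13:40-16:35 (add 4h to convert from UTC-4).
Jamal in UTC: 08:55-10:40, 11:35-12:30, 13:20-14:00, 14:25-16:50 (subtract 3h to convert from UTC+3).
Tomás in UTC: 08:00-13:05, 14:15-16:35 (subtract 3h to convert from UTC+3).
Wendy in UTC: 08:00-10:40, 13:50-16:55 (subtract 3h to convert from UTC+3).
Vanya in UTC: 08:00-11:30, 14:25-17:15 (add 4h to convert from UTC-4).
Uma in UTC: 08:00-11:00, 12:15-15:25, 17:40-18:00 (subtract 3h to convert from UTC+3).
Finn ∩ Hamid: 08:40-11:50, 13:40-16:35.
Finn ∩ Hamid ∩ Jamal: 08:55-10:40, 11:35-11:50, 13:40-14:00, 14:25-16:35.
Finn ∩ Hamid ∩ Jamal ∩ Tomás: 08:55-10:40, 11:35-11:50, 14:25-16:35.
Finn ∩ Hamid ∩ Jamal ∩ Tomás ∩ Wendy: 08:55-10:40, 14:25-16:35.
Finn ∩ Hamid ∩ Jamal ∩ Tomás ∩ Wendy ∩ Vanya: 08:55-10:40, 14:25-16:35.
Finn ∩ Hamid ∩ Jamal ∩ Tomás ∩ Wendy ∩ Vanya ∩ Uma: 08:55-10:40, 14:25-15:25.
The first common window of at least 25 minutes is 08:55-10:40, so the earliest start is 08:55.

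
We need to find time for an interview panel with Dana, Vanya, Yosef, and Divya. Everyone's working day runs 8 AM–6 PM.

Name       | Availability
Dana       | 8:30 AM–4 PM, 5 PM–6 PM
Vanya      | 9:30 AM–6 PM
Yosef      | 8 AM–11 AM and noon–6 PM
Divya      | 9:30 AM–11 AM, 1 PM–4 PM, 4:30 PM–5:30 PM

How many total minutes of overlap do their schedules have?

Dana ∩ Vanya: 09:30-16:00, 17:00-18:00.
Dana ∩ Vanya ∩ Yosef: 09:30-11:00, 12:00-16:00, 17:00-18:00.
Dana ∩ Vanya ∩ Yosef ∩ Divya: 09:30-11:00, 13:00-16:00, 17:00-17:30.
So the common availability across everyone is 09:30-11:00, 13:00-16:00, 17:00-17:30.
Summing the common windows: 90 + 180 + 30 = 300 minutes.

300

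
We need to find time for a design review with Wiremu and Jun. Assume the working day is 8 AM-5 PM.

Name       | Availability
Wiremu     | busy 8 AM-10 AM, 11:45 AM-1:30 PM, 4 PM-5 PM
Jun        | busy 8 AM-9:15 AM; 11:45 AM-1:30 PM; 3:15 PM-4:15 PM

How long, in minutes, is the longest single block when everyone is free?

105

Wiremu free: 10:00-11:45, 13:30-16:00 (invert busy blocks within the working day).
Jun free: 09:15-11:45, 13:30-15:15, 16:15-17:00 (invert busy blocks within the working day).
Wiremu ∩ Jun: 10:00-11:45, 13:30-15:15.
Those are the intersection windows.
The longest is 10:00-11:45 at 105 minutes.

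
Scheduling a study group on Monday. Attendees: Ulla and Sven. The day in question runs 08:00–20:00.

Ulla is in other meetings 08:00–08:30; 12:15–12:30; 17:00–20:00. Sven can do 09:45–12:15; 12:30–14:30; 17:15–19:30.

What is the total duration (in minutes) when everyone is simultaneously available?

270

Ulla free: 08:30-12:15, 12:30-17:00 (invert busy blocks within the working day).
Sven free: 09:45-12:15, 12:30-14:30, 17:15-19:30.
Ulla ∩ Sven: 09:45-12:15, 12:30-14:30.
So the common availability across everyone is 09:45-12:15, 12:30-14:30.
Summing the common windows: 150 + 120 = 270 minutes.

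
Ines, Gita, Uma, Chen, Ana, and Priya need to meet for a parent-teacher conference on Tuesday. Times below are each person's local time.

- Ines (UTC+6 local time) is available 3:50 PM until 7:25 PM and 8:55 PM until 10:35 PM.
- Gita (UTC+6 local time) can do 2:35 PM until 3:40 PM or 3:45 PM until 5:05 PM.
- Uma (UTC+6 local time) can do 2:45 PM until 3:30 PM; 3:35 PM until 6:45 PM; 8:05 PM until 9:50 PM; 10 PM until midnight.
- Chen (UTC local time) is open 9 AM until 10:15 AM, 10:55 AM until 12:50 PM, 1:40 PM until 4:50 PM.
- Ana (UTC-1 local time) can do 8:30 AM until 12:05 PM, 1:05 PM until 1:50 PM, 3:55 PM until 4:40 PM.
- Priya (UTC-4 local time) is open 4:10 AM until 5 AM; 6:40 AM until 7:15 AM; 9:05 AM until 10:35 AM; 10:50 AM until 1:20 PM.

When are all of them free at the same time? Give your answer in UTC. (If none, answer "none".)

Ines in UTC: 09:50-13:25, 14:55-16:35 (subtract 6h to convert from UTC+6).
Gita in UTC: 08:35-09:40, 09:45-11:05 (subtract 6h to convert from UTC+6).
Uma in UTC: 08:45-09:30, 09:35-12:45, 14:05-15:50, 16:00-18:00 (subtract 6h to convert from UTC+6).
Chen in UTC: 09:00-10:15, 10:55-12:50, 13:40-16:50.
Ana in UTC: 09:30-13:05, 14:05-14:50, 16:55-17:40 (add 1h to convert from UTC-1).
Priya in UTC: 08:10-09:00, 10:40-11:15, 13:05-14:35, 14:50-17:20 (add 4h to convert from UTC-4).
Ines ∩ Gita: 09:50-11:05.
Ines ∩ Gita ∩ Uma: 09:50-11:05.
Ines ∩ Gita ∩ Uma ∩ Chen: 09:50-10:15, 10:55-11:05.
Ines ∩ Gita ∩ Uma ∩ Chen ∩ Ana: 09:50-10:15, 10:55-11:05.
Ines ∩ Gita ∩ Uma ∩ Chen ∩ Ana ∩ Priya: 10:55-11:05.
So the common availability across everyone is 10:55-11:05.

10:55-11:05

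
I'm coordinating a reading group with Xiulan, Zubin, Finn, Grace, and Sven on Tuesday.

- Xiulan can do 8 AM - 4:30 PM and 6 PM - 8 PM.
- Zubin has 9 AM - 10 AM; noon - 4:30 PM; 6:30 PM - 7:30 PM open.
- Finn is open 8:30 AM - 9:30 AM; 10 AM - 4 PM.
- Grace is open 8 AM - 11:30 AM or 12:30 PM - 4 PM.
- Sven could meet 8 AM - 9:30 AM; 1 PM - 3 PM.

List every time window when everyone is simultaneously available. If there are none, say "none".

Xiulan ∩ Zubin: 09:00-10:00, 12:00-16:30, 18:30-19:30.
Xiulan ∩ Zubin ∩ Finn: 09:00-09:30, 12:00-16:00.
Xiulan ∩ Zubin ∩ Finn ∩ Grace: 09:00-09:30, 12:30-16:00.
Xiulan ∩ Zubin ∩ Finn ∩ Grace ∩ Sven: 09:00-09:30, 13:00-15:00.
So the common availability across everyone is 09:00-09:30, 13:00-15:00.

09:00-09:30, 13:00-15:00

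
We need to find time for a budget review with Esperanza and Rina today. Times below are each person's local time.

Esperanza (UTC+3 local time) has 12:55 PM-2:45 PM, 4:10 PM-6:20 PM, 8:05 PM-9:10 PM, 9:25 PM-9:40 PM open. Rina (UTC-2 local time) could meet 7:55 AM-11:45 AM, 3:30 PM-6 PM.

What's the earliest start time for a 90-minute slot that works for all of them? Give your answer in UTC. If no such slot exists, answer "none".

09:55

Esperanza in UTC: 09:55-11:45, 13:10-15:20, 17:05-18:10, 18:25-18:40 (subtract 3h to convert from UTC+3).
Rina in UTC: 09:55-13:45, 17:30-20:00 (add 2h to convert from UTC-2).
Esperanza ∩ Rina: 09:55-11:45, 13:10-13:45, 17:30-18:10, 18:25-18:40.
Those are the intersection windows.
The first common window of at least 90 minutes is 09:55-11:45, so the earliest start is 09:55.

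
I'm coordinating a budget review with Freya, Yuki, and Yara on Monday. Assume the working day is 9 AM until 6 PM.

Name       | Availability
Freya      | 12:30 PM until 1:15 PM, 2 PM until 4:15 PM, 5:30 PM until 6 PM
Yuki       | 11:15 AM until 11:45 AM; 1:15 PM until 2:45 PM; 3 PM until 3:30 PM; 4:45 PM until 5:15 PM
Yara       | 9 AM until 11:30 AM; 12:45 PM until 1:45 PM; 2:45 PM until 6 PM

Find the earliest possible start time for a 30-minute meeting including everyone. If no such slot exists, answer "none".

Freya ∩ Yuki: 14:00-14:45, 15:00-15:30.
Freya ∩ Yuki ∩ Yara: 15:00-15:30.
The first common window of at least 30 minutes is 15:00-15:30, so the earliest start is 15:00.

15:00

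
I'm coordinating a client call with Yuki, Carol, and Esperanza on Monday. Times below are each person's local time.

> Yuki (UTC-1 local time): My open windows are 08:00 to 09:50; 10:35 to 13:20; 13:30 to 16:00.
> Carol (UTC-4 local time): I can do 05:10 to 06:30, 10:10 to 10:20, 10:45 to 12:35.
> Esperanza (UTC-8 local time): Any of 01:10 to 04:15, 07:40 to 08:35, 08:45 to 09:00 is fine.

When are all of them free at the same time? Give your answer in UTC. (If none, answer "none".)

09:10-10:30, 15:40-16:35

Yuki in UTC: 09:00-10:50, 11:35-14:20, 14:30-17:00 (add 1h to convert from UTC-1).
Carol in UTC: 09:10-10:30, 14:10-14:20, 14:45-16:35 (add 4h to convert from UTC-4).
Esperanza in UTC: 09:10-12:15, 15:40-16:35, 16:45-17:00 (add 8h to convert from UTC-8).
Yuki ∩ Carol: 09:10-10:30, 14:10-14:20, 14:45-16:35.
Yuki ∩ Carol ∩ Esperanza: 09:10-10:30, 15:40-16:35.
Those are the intersection windows.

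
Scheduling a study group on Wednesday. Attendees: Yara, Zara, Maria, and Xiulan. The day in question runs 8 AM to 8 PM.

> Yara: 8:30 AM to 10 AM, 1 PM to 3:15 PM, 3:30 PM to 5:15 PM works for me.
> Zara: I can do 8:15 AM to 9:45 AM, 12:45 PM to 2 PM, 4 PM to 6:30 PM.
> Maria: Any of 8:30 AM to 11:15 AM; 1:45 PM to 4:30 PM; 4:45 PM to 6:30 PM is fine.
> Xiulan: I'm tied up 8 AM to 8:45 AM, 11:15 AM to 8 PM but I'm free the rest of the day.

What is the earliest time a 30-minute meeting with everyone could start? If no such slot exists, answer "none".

Yara free: 08:30-10:00, 13:00-15:15, 15:30-17:15.
Zara free: 08:15-09:45, 12:45-14:00, 16:00-18:30.
Maria free: 08:30-11:15, 13:45-16:30, 16:45-18:30.
Xiulan free: 08:45-11:15 (invert busy blocks within the working day).
Yara ∩ Zara: 08:30-09:45, 13:00-14:00, 16:00-17:15.
Yara ∩ Zara ∩ Maria: 08:30-09:45, 13:45-14:00, 16:00-16:30, 16:45-17:15.
Yara ∩ Zara ∩ Maria ∩ Xiulan: 08:45-09:45.
The first common window of at least 30 minutes is 08:45-09:45, so the earliest start is 08:45.

08:45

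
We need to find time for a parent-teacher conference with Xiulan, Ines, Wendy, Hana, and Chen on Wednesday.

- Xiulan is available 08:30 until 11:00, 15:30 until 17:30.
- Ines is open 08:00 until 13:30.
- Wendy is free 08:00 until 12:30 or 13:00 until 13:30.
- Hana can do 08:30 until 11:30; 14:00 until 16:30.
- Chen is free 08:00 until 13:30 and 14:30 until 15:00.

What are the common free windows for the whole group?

08:30-11:00

Xiulan ∩ Ines: 08:30-11:00.
Xiulan ∩ Ines ∩ Wendy: 08:30-11:00.
Xiulan ∩ Ines ∩ Wendy ∩ Hana: 08:30-11:00.
Xiulan ∩ Ines ∩ Wendy ∩ Hana ∩ Chen: 08:30-11:00.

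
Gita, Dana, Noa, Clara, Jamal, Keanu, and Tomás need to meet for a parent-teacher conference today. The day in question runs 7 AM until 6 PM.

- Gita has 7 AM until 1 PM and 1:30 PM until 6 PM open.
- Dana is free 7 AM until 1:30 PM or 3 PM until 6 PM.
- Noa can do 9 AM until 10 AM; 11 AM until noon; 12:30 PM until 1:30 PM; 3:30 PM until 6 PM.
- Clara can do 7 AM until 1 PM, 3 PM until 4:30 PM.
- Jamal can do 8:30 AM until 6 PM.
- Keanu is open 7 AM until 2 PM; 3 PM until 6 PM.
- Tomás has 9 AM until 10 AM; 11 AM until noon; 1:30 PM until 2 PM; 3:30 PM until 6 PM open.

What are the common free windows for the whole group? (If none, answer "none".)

Gita ∩ Dana: 07:00-13:00, 15:00-18:00.
Gita ∩ Dana ∩ Noa: 09:00-10:00, 11:00-12:00, 12:30-13:00, 15:30-18:00.
Gita ∩ Dana ∩ Noa ∩ Clara: 09:00-10:00, 11:00-12:00, 12:30-13:00, 15:30-16:30.
Gita ∩ Dana ∩ Noa ∩ Clara ∩ Jamal: 09:00-10:00, 11:00-12:00, 12:30-13:00, 15:30-16:30.
Gita ∩ Dana ∩ Noa ∩ Clara ∩ Jamal ∩ Keanu: 09:00-10:00, 11:00-12:00, 12:30-13:00, 15:30-16:30.
Gita ∩ Dana ∩ Noa ∩ Clara ∩ Jamal ∩ Keanu ∩ Tomás: 09:00-10:00, 11:00-12:00, 15:30-16:30.

09:00-10:00, 11:00-12:00, 15:30-16:30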